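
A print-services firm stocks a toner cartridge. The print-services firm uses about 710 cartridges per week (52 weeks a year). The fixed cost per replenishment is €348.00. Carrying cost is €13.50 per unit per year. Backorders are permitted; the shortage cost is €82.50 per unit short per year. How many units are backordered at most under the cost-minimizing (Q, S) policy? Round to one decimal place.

Annual demand D = 710 × 52 = 36,920.
With planned backorders, Q* = √(2DS/H) · √((H+B)/B).
√(2DS/H) = √(2 × 36,920 × 348 / 13.5) = 1379.649.
√((H+B)/B) = √((13.5+82.5)/82.5) = 1.0787.
Q* ≈ 1488.255.
S* = Q* · H/(H+B) = 1488.255 × 13.5/96 ≈ 209.286.

S* ≈ 209.3 cartridges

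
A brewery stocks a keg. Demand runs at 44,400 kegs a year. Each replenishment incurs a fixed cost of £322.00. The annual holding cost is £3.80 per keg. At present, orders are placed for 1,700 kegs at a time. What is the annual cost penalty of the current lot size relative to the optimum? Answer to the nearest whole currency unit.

EOQ = √(2DS/H) = √(2 × 44,400 × 322 / 3.8) ≈ 2743.11.
Cost at Q* = (D/Q*)S + (Q*/2)H = √(2DSH) ≈ £10,423.80.
Cost at Q = 1,700: (44,400/1,700)×322 + (1,700/2)×3.8 = £8,409.88 + £3,230.00 = £11,639.88.
Excess = £11,639.88 − £10,423.80 = £1,216.08.

Extra cost ≈ £1,216 per year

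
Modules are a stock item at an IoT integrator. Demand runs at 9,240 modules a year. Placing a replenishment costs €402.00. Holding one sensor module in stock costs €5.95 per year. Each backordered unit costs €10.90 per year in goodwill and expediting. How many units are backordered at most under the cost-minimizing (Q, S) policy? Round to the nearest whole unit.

With planned backorders, Q* = √(2DS/H) · √((H+B)/B).
√(2DS/H) = √(2 × 9,240 × 402 / 5.95) = 1117.392.
√((H+B)/B) = √((5.95+10.9)/10.9) = 1.2433.
Q* ≈ 1389.288.
S* = Q* · H/(H+B) = 1389.288 × 5.95/16.85 ≈ 490.579.

S* ≈ 491 modules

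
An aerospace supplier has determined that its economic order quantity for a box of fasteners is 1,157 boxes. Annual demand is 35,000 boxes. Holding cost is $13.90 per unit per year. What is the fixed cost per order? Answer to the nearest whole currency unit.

Squaring Q* = √(2DS/H) gives Q*² = 2DS/H.
From Q* = √(2DS/H): S = Q*²H / (2D) = 1,157² × 13.9 / (2 × 35,000) = 265.8174.

S ≈ $266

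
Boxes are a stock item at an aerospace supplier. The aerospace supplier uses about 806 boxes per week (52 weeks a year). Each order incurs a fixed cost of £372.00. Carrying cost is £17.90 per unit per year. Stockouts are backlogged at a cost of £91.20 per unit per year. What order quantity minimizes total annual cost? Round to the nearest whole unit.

Annual demand D = 806 × 52 = 41,912.
With planned backorders, Q* = √(2DS/H) · √((H+B)/B).
√(2DS/H) = √(2 × 41,912 × 372 / 17.9) = 1319.864.
√((H+B)/B) = √((17.9+91.2)/91.2) = 1.0937.
Q* ≈ 1443.591.

Q* ≈ 1,444 boxes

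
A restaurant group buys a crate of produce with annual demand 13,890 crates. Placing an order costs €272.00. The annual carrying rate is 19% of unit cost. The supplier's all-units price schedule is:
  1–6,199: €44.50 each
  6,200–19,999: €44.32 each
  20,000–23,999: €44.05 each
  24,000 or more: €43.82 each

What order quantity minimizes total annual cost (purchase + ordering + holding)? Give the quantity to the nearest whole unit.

Q* ≈ 945 crates

Holding cost per unit per year at price C is H = 0.19·C.
For each price level, check whether its EOQ is feasible; otherwise the best quantity at that price is the breakpoint.
EOQ at €44.50 = 945.4 (feasible in tier 1): TC = 13,890×€44.50 + (13,890/945.4)×272 + (945.4/2)×0.19×€44.50 = €626,097.96.
EOQ at €44.32 = 947.3 < 6200, so use break Q=6200: TC = 13,890×€44.32 + (13,890/6200.0)×272 + (6200.0/2)×0.19×€44.32 = €642,318.65.
EOQ at €44.05 = 950.2 < 20000, so use break Q=20000: TC = 13,890×€44.05 + (13,890/20000.0)×272 + (20000.0/2)×0.19×€44.05 = €695,738.40.
EOQ at €43.82 = 952.7 < 24000, so use break Q=24000: TC = 13,890×€43.82 + (13,890/24000.0)×272 + (24000.0/2)×0.19×€43.82 = €708,726.82.
Lowest total cost is €626,097.96 at Q = 945.4.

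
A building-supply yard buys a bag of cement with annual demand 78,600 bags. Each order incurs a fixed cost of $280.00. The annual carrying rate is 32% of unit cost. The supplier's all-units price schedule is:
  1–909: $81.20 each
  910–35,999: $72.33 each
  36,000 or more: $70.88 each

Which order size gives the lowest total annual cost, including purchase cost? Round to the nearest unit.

Holding cost per unit per year at price C is H = 0.32·C.
Candidates are each tier's EOQ (if it falls in that tier) and each price-break quantity.
Tier 1 ($81.20): EOQ = 1301.5 exceeds tier's upper bound 909, so this tier is dominated.
EOQ at $72.33 = 1379.0 (feasible in tier 2): TC = 78,600×$72.33 + (78,600/1379.0)×280 + (1379.0/2)×0.32×$72.33 = $5,717,056.28.
EOQ at $70.88 = 1393.1 < 36000, so use break Q=36000: TC = 78,600×$70.88 + (78,600/36000.0)×280 + (36000.0/2)×0.32×$70.88 = $5,980,048.13.
Lowest total cost is $5,717,056.28 at Q = 1379.0.

Q* ≈ 1,379 bags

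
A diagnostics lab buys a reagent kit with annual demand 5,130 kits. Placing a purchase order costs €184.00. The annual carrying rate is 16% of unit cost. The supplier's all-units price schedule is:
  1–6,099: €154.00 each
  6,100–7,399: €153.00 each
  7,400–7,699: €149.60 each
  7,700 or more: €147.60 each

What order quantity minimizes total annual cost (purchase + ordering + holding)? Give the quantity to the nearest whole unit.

Q* ≈ 277 kits

Holding cost per unit per year at price C is H = 0.16·C.
Candidates are each tier's EOQ (if it falls in that tier) and each price-break quantity.
EOQ at €154.00 = 276.8 (feasible in tier 1): TC = 5,130×€154.00 + (5,130/276.8)×184 + (276.8/2)×0.16×€154.00 = €796,840.29.
EOQ at €153.00 = 277.7 < 6100, so use break Q=6100: TC = 5,130×€153.00 + (5,130/6100.0)×184 + (6100.0/2)×0.16×€153.00 = €859,708.74.
EOQ at €149.60 = 280.8 < 7400, so use break Q=7400: TC = 5,130×€149.60 + (5,130/7400.0)×184 + (7400.0/2)×0.16×€149.60 = €856,138.76.
EOQ at €147.60 = 282.7 < 7700, so use break Q=7700: TC = 5,130×€147.60 + (5,130/7700.0)×184 + (7700.0/2)×0.16×€147.60 = €848,232.19.
Lowest total cost is €796,840.29 at Q = 276.8.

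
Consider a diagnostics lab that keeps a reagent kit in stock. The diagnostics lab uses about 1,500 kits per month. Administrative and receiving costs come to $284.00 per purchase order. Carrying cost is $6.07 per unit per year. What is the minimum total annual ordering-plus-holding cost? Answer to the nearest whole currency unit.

Annual demand D = 1,500 × 12 = 18,000.
Q* = √(2DS/H) = √(2 × 18,000 × 284 / 6.07) ≈ 1297.82.
At the optimum the two cost components are equal, so total cost = 2·(Q*/2)H = Q*·H.
Minimum total = √(2DSH) = √(2 × 18,000 × 284 × 6.07) ≈ 7877.797.

TC* ≈ $7,878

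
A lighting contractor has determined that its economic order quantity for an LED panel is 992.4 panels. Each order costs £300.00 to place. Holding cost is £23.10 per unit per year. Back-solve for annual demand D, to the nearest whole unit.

D ≈ 37,917 panels per year

Squaring Q* = √(2DS/H) gives Q*² = 2DS/H.
From Q* = √(2DS/H): D = Q*²H / (2S) = 992.4² × 23.1 / (2 × 300) = 37917.024.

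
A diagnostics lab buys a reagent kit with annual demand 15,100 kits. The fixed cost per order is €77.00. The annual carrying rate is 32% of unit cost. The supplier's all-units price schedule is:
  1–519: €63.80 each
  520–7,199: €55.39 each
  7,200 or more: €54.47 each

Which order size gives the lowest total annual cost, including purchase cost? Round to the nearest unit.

Q* ≈ 520 kits

Holding cost per unit per year at price C is H = 0.32·C.
Candidates are each tier's EOQ (if it falls in that tier) and each price-break quantity.
EOQ at €63.80 = 337.5 (feasible in tier 1): TC = 15,100×€63.80 + (15,100/337.5)×77 + (337.5/2)×0.32×€63.80 = €970,270.24.
EOQ at €55.39 = 362.2 < 520, so use break Q=520: TC = 15,100×€55.39 + (15,100/520.0)×77 + (520.0/2)×0.32×€55.39 = €843,233.41.
EOQ at €54.47 = 365.3 < 7200, so use break Q=7200: TC = 15,100×€54.47 + (15,100/7200.0)×77 + (7200.0/2)×0.32×€54.47 = €885,407.93.
Lowest total cost is €843,233.41 at Q = 520.0.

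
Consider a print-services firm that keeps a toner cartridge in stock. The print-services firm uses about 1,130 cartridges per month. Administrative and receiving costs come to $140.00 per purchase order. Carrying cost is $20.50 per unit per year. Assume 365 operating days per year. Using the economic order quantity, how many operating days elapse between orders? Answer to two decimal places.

T ≈ 11.58 days

Annual demand D = 1,130 × 12 = 13,560.
The optimal lot size = √(2DS/H) = √(2 × 13,560 × 140 / 20.5) ≈ 430.36.
Cycle time = Q*/D × 365 = 430.36 / 13,560 × 365 ≈ 11.584 days.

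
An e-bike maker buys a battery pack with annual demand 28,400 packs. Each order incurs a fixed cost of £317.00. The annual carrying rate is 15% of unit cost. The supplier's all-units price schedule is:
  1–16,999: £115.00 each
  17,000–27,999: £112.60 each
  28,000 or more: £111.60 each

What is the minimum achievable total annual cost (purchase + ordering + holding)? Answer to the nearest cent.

Holding cost per unit per year at price C is H = 0.15·C.
Candidates are each tier's EOQ (if it falls in that tier) and each price-break quantity.
EOQ at £115.00 = 1021.7 (feasible in tier 1): TC = 28,400×£115.00 + (28,400/1021.7)×317 + (1021.7/2)×0.15×£115.00 = £3,283,623.75.
EOQ at £112.60 = 1032.5 < 17000, so use break Q=17000: TC = 28,400×£112.60 + (28,400/17000.0)×317 + (17000.0/2)×0.15×£112.60 = £3,341,934.58.
EOQ at £111.60 = 1037.1 < 28000, so use break Q=28000: TC = 28,400×£111.60 + (28,400/28000.0)×317 + (28000.0/2)×0.15×£111.60 = £3,404,121.53.
Lowest total cost among the candidates is at Q = 1021.7.

TC* ≈ £3,283,623.75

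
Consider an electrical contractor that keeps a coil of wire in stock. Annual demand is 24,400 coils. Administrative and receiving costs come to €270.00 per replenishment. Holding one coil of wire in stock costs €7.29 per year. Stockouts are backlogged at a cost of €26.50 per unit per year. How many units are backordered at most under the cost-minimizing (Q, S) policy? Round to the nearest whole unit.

With planned backorders, Q* = √(2DS/H) · √((H+B)/B).
√(2DS/H) = √(2 × 24,400 × 270 / 7.29) = 1344.399.
√((H+B)/B) = √((7.29+26.5)/26.5) = 1.1292.
Q* ≈ 1518.096.
S* = Q* · H/(H+B) = 1518.096 × 7.29/33.79 ≈ 327.521.

S* ≈ 328 coils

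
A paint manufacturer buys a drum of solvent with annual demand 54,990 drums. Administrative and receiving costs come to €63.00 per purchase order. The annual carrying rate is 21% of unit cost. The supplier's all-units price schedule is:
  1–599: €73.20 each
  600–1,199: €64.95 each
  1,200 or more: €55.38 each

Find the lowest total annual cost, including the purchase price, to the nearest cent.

Holding cost per unit per year at price C is H = 0.21·C.
For each price level, check whether its EOQ is feasible; otherwise the best quantity at that price is the breakpoint.
Tier 1 (€73.20): EOQ = 671.4 exceeds tier's upper bound 599, so this tier is dominated.
EOQ at €64.95 = 712.7 (feasible in tier 2): TC = 54,990×€64.95 + (54,990/712.7)×63 + (712.7/2)×0.21×€64.95 = €3,581,321.85.
EOQ at €55.38 = 771.9 < 1200, so use break Q=1200: TC = 54,990×€55.38 + (54,990/1200.0)×63 + (1200.0/2)×0.21×€55.38 = €3,055,211.06.
Lowest total cost among the candidates is at Q = 1200.0.

TC* ≈ €3,055,211.06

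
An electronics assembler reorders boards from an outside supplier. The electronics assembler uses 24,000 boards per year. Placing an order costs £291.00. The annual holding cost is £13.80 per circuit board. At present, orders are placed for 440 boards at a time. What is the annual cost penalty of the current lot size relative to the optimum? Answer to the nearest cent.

EOQ = √(2DS/H) = √(2 × 24,000 × 291 / 13.8) ≈ 1006.07.
Cost at Q* = (D/Q*)S + (Q*/2)H = √(2DSH) ≈ £13,883.75.
Cost at Q = 440: (24,000/440)×291 + (440/2)×13.8 = £15,872.73 + £3,036.00 = £18,908.73.
Excess = £18,908.73 − £13,883.75 = £5,024.98.

Extra cost ≈ £5,024.98 per year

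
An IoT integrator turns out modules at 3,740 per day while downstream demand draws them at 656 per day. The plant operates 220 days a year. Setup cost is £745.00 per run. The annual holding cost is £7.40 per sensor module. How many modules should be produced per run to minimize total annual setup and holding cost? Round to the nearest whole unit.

Annual demand D = 656 × 220 = 144,320.
Production build-up factor (1 − d/p) = 1 − 656/3,740 = 0.8246.
Q* = √(2DS / (H(1 − d/p))) = √(2 × 144,320 × 745 / (7.4 × 0.8246)).
= √(215,036,800 / 6.102) ≈ 5936.345.

Q* ≈ 5,936 modules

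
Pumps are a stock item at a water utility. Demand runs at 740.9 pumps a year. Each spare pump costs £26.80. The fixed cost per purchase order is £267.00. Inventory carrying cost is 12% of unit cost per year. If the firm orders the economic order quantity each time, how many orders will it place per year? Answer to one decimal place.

Holding cost H = 0.12 × £26.80 = £3.2160 per unit per year.
EOQ = √(2DS/H) = √(2 × 740.9 × 267 / 3.216) ≈ 350.75.
Orders per year = D / Q* = 740.9 / 350.75 ≈ 2.112.

N ≈ 2.1 orders per year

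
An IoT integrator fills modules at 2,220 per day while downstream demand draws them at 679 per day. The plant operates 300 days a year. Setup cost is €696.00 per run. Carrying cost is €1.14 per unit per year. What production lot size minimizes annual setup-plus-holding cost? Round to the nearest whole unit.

Annual demand D = 679 × 300 = 203,700.
Production build-up factor (1 − d/p) = 1 − 679/2,220 = 0.6941.
Q* = √(2DS / (H(1 − d/p))) = √(2 × 203,700 × 696 / (1.14 × 0.6941)).
= √(283,550,400 / 0.7913) ≈ 18929.445.

Q* ≈ 18,929 modules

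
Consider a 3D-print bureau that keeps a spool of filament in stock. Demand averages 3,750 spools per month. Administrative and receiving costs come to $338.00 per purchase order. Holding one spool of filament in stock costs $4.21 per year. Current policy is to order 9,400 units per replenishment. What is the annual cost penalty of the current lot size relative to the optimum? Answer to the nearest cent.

Annual demand D = 3,750 × 12 = 45,000.
EOQ = √(2DS/H) = √(2 × 45,000 × 338 / 4.21) ≈ 2688.06.
Cost at Q* = (D/Q*)S + (Q*/2)H = √(2DSH) ≈ $11,316.72.
Cost at Q = 9,400: (45,000/9,400)×338 + (9,400/2)×4.21 = $1,618.09 + $19,787.00 = $21,405.09.
Excess = $21,405.09 − $11,316.72 = $10,088.36.

Extra cost ≈ $10,088.36 per year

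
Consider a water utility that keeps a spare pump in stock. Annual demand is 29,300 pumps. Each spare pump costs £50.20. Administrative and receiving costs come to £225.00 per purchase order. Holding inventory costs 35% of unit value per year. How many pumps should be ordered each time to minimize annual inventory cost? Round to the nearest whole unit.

Q* ≈ 866 pumps

Holding cost H = 0.35 × £50.20 = £17.5700 per unit per year.
EOQ = √(2DS / H) = √(2 × 29,300 × 225 / 17.57).
= √(13,185,000 / 17.57) = √750,426.864 ≈ 866.272.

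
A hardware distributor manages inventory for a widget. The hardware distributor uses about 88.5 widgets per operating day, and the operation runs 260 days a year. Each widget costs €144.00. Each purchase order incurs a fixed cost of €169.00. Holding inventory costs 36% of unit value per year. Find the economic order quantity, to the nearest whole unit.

Annual demand D = 88.5 × 260 = 23,010.
Holding cost H = 0.36 × €144.00 = €51.8400 per unit per year.
EOQ = √(2DS / H) = √(2 × 23,010 × 169 / 51.84).
= √(7,777,380 / 51.84) = √150,026.6204 ≈ 387.333.

Q* ≈ 387 widgets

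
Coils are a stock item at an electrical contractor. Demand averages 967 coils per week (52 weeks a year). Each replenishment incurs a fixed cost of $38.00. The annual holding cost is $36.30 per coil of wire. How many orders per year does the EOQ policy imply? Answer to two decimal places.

Annual demand D = 967 × 52 = 50,284.
Q* = √(2DS/H) = √(2 × 50,284 × 38 / 36.3) ≈ 324.47.
Orders per year = D / Q* = 50,284 / 324.47 ≈ 154.975.

N ≈ 154.97 orders per year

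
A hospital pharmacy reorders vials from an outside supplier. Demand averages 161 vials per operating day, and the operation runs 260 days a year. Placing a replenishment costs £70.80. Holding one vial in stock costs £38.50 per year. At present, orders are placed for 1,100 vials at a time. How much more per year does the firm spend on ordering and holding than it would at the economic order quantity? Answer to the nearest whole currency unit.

Extra cost ≈ £8,763 per year

Annual demand D = 161 × 260 = 41,860.
EOQ = √(2DS/H) = √(2 × 41,860 × 70.8 / 38.5) ≈ 392.37.
Cost at Q* = (D/Q*)S + (Q*/2)H = √(2DSH) ≈ £15,106.42.
Cost at Q = 1,100: (41,860/1,100)×70.8 + (1,100/2)×38.5 = £2,694.26 + £21,175.00 = £23,869.26.
Excess = £23,869.26 − £15,106.42 = £8,762.84.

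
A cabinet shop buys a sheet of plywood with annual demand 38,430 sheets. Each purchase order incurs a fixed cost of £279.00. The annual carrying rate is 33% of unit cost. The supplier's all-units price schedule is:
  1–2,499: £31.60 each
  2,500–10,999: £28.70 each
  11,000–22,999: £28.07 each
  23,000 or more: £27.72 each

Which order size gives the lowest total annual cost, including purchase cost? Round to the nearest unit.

Holding cost per unit per year at price C is H = 0.33·C.
For each price level, check whether its EOQ is feasible; otherwise the best quantity at that price is the breakpoint.
EOQ at £31.60 = 1434.0 (feasible in tier 1): TC = 38,430×£31.60 + (38,430/1434.0)×279 + (1434.0/2)×0.33×£31.60 = £1,229,341.84.
EOQ at £28.70 = 1504.7 < 2500, so use break Q=2500: TC = 38,430×£28.70 + (38,430/2500.0)×279 + (2500.0/2)×0.33×£28.70 = £1,119,068.54.
EOQ at £28.07 = 1521.5 < 11000, so use break Q=11000: TC = 38,430×£28.07 + (38,430/11000.0)×279 + (11000.0/2)×0.33×£28.07 = £1,130,651.87.
EOQ at £27.72 = 1531.1 < 23000, so use break Q=23000: TC = 38,430×£27.72 + (38,430/23000.0)×279 + (23000.0/2)×0.33×£27.72 = £1,170,943.17.
Lowest total cost is £1,119,068.54 at Q = 2500.0.

Q* ≈ 2,500 sheets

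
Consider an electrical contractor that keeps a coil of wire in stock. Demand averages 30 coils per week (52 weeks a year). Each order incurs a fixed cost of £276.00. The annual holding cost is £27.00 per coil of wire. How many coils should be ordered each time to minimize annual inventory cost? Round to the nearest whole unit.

Annual demand D = 30 × 52 = 1,560.
EOQ = √(2DS / H) = √(2 × 1,560 × 276 / 27).
= √(861,120 / 27) = √31,893.3333 ≈ 178.587.

Q* ≈ 179 coils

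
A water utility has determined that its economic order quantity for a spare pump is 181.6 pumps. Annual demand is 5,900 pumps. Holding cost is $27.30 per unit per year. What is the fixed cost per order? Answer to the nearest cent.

S ≈ $76.30

Invert the EOQ relation Q*² = 2DS/H.
From Q* = √(2DS/H): S = Q*²H / (2D) = 181.6² × 27.3 / (2 × 5,900) = 76.2979.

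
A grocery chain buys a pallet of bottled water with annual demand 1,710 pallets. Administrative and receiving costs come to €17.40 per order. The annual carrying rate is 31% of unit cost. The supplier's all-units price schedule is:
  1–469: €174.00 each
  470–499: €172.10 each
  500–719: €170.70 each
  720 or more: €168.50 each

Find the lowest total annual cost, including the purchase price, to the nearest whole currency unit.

Holding cost per unit per year at price C is H = 0.31·C.
For each price level, check whether its EOQ is feasible; otherwise the best quantity at that price is the breakpoint.
EOQ at €174.00 = 33.2 (feasible in tier 1): TC = 1,710×€174.00 + (1,710/33.2)×17.4 + (33.2/2)×0.31×€174.00 = €299,331.61.
EOQ at €172.10 = 33.4 < 470, so use break Q=470: TC = 1,710×€172.10 + (1,710/470.0)×17.4 + (470.0/2)×0.31×€172.10 = €306,891.79.
EOQ at €170.70 = 33.5 < 500, so use break Q=500: TC = 1,710×€170.70 + (1,710/500.0)×17.4 + (500.0/2)×0.31×€170.70 = €305,185.76.
EOQ at €168.50 = 33.8 < 720, so use break Q=720: TC = 1,710×€168.50 + (1,710/720.0)×17.4 + (720.0/2)×0.31×€168.50 = €306,980.92.
Lowest total cost among the candidates is at Q = 33.2.

TC* ≈ €299,332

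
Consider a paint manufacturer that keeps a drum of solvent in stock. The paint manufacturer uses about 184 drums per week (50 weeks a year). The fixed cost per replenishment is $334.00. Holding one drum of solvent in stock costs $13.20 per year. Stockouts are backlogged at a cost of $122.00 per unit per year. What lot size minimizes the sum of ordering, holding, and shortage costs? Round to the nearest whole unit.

Q* ≈ 718 drums

Annual demand D = 184 × 50 = 9,200.
With planned backorders, Q* = √(2DS/H) · √((H+B)/B).
√(2DS/H) = √(2 × 9,200 × 334 / 13.2) = 682.331.
√((H+B)/B) = √((13.2+122)/122) = 1.0527.
Q* ≈ 718.296.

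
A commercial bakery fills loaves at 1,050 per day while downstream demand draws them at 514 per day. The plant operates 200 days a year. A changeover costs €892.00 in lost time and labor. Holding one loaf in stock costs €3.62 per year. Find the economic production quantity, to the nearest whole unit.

Annual demand D = 514 × 200 = 102,800.
Production build-up factor (1 − d/p) = 1 − 514/1,050 = 0.5105.
Q* = √(2DS / (H(1 − d/p))) = √(2 × 102,800 × 892 / (3.62 × 0.5105)).
= √(183,395,200 / 1.8479) ≈ 9962.124.

Q* ≈ 9,962 loaves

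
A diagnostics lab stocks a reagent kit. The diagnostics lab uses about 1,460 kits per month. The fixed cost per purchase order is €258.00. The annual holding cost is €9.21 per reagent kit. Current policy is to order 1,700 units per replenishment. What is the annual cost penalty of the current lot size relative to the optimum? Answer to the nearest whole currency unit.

Extra cost ≈ €1,363 per year

Annual demand D = 1,460 × 12 = 17,520.
EOQ = √(2DS/H) = √(2 × 17,520 × 258 / 9.21) ≈ 990.75.
Cost at Q* = (D/Q*)S + (Q*/2)H = √(2DSH) ≈ €9,124.77.
Cost at Q = 1,700: (17,520/1,700)×258 + (1,700/2)×9.21 = €2,658.92 + €7,828.50 = €10,487.42.
Excess = €10,487.42 − €9,124.77 = €1,362.65.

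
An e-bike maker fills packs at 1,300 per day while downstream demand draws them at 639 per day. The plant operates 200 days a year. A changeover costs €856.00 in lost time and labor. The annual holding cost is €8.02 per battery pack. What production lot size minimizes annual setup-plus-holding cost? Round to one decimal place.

Q* ≈ 7,324.9 packs

Annual demand D = 639 × 200 = 127,800.
Production build-up factor (1 − d/p) = 1 − 639/1,300 = 0.5085.
Q* = √(2DS / (H(1 − d/p))) = √(2 × 127,800 × 856 / (8.02 × 0.5085)).
= √(218,793,600 / 4.0779) ≈ 7324.889.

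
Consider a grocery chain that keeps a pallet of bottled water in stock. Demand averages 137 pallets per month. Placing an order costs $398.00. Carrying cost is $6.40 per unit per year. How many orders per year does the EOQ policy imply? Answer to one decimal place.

N ≈ 3.6 orders per year

Annual demand D = 137 × 12 = 1,644.
EOQ = √(2DS/H) = √(2 × 1,644 × 398 / 6.4) ≈ 452.19.
Orders per year = D / Q* = 1,644 / 452.19 ≈ 3.636.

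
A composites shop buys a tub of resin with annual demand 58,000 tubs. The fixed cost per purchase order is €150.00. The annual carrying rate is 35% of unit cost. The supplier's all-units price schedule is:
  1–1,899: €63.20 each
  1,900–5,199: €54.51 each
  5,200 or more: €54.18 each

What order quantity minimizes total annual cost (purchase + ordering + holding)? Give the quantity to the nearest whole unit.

Q* ≈ 1,900 tubs

Holding cost per unit per year at price C is H = 0.35·C.
For each price level, check whether its EOQ is feasible; otherwise the best quantity at that price is the breakpoint.
EOQ at €63.20 = 886.9 (feasible in tier 1): TC = 58,000×€63.20 + (58,000/886.9)×150 + (886.9/2)×0.35×€63.20 = €3,685,218.56.
EOQ at €54.51 = 955.0 < 1900, so use break Q=1900: TC = 58,000×€54.51 + (58,000/1900.0)×150 + (1900.0/2)×0.35×€54.51 = €3,184,283.52.
EOQ at €54.18 = 957.9 < 5200, so use break Q=5200: TC = 58,000×€54.18 + (58,000/5200.0)×150 + (5200.0/2)×0.35×€54.18 = €3,193,416.88.
Lowest total cost is €3,184,283.52 at Q = 1900.0.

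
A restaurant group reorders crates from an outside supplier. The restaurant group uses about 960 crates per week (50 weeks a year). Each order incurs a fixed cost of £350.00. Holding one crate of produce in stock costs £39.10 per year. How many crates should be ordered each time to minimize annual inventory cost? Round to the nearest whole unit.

Q* ≈ 927 crates

Annual demand D = 960 × 50 = 48,000.
EOQ = √(2DS / H) = √(2 × 48,000 × 350 / 39.1).
= √(33,600,000 / 39.1) = √859,335.0384 ≈ 927.003.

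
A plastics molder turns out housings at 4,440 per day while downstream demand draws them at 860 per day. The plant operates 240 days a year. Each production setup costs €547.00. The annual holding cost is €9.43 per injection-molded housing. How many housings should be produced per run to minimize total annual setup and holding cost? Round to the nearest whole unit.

Q* ≈ 5,450 housings

Annual demand D = 860 × 240 = 206,400.
Production build-up factor (1 − d/p) = 1 − 860/4,440 = 0.8063.
Q* = √(2DS / (H(1 − d/p))) = √(2 × 206,400 × 547 / (9.43 × 0.8063)).
= √(225,801,600 / 7.6035) ≈ 5449.512.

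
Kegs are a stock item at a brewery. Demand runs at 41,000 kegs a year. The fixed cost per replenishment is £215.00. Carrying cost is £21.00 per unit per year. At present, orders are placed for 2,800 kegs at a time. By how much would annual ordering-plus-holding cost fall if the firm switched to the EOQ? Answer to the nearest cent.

Extra cost ≈ £13,306.85 per year

EOQ = √(2DS/H) = √(2 × 41,000 × 215 / 21) ≈ 916.26.
Cost at Q* = (D/Q*)S + (Q*/2)H = √(2DSH) ≈ £19,241.36.
Cost at Q = 2,800: (41,000/2,800)×215 + (2,800/2)×21 = £3,148.21 + £29,400.00 = £32,548.21.
Excess = £32,548.21 − £19,241.36 = £13,306.85.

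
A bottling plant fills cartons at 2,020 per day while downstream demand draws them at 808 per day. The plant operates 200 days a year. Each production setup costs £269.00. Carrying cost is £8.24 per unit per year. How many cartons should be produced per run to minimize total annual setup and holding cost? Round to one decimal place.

Q* ≈ 4,193.5 cartons

Annual demand D = 808 × 200 = 161,600.
Production build-up factor (1 − d/p) = 1 − 808/2,020 = 0.6000.
Q* = √(2DS / (H(1 − d/p))) = √(2 × 161,600 × 269 / (8.24 × 0.6000)).
= √(86,940,800 / 4.944) ≈ 4193.461.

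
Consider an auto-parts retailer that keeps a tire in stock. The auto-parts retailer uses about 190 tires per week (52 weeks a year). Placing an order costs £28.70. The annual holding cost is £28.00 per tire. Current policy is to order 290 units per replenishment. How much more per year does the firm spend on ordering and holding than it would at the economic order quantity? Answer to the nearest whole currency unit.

Annual demand D = 190 × 52 = 9,880.
EOQ = √(2DS/H) = √(2 × 9,880 × 28.7 / 28) ≈ 142.32.
Cost at Q* = (D/Q*)S + (Q*/2)H = √(2DSH) ≈ £3,984.86.
Cost at Q = 290: (9,880/290)×28.7 + (290/2)×28 = £977.78 + £4,060.00 = £5,037.78.
Excess = £5,037.78 − £3,984.86 = £1,052.92.

Extra cost ≈ £1,053 per year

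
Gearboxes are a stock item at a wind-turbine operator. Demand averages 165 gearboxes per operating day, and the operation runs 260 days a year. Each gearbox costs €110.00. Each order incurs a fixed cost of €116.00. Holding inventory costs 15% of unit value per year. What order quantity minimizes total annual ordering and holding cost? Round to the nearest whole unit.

Q* ≈ 777 gearboxes

Annual demand D = 165 × 260 = 42,900.
Holding cost H = 0.15 × €110.00 = €16.5000 per unit per year.
EOQ = √(2DS / H) = √(2 × 42,900 × 116 / 16.5).
= √(9,952,800 / 16.5) = √603,200 ≈ 776.660.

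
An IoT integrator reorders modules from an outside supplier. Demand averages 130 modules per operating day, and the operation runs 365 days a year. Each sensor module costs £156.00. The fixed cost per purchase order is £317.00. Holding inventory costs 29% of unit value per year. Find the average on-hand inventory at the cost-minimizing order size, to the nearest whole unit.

Average inventory ≈ 408 modules

Annual demand D = 130 × 365 = 47,450.
Holding cost H = 0.29 × £156.00 = £45.2400 per unit per year.
EOQ = √(2DS/H) = √(2 × 47,450 × 317 / 45.24) ≈ 815.46.
Average inventory = Q*/2 ≈ 815.46 / 2 = 407.729.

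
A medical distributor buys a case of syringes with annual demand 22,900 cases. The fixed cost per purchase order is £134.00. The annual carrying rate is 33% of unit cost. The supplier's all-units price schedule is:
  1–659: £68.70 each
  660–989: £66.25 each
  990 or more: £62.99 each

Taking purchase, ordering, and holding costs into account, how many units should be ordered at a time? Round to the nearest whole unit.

Q* ≈ 990 cases

Holding cost per unit per year at price C is H = 0.33·C.
Candidates are each tier's EOQ (if it falls in that tier) and each price-break quantity.
EOQ at £68.70 = 520.3 (feasible in tier 1): TC = 22,900×£68.70 + (22,900/520.3)×134 + (520.3/2)×0.33×£68.70 = £1,585,025.61.
EOQ at £66.25 = 529.8 < 660, so use break Q=660: TC = 22,900×£66.25 + (22,900/660.0)×134 + (660.0/2)×0.33×£66.25 = £1,528,989.02.
EOQ at £62.99 = 543.4 < 990, so use break Q=990: TC = 22,900×£62.99 + (22,900/990.0)×134 + (990.0/2)×0.33×£62.99 = £1,455,860.01.
Lowest total cost is £1,455,860.01 at Q = 990.0.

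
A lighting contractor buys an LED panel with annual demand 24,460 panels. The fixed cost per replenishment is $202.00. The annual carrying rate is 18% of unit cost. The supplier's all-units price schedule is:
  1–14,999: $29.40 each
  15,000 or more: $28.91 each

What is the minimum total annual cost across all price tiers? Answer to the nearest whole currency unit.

TC* ≈ $726,356

Holding cost per unit per year at price C is H = 0.18·C.
Candidates are each tier's EOQ (if it falls in that tier) and each price-break quantity.
EOQ at $29.40 = 1366.5 (feasible in tier 1): TC = 24,460×$29.40 + (24,460/1366.5)×202 + (1366.5/2)×0.18×$29.40 = $726,355.51.
EOQ at $28.91 = 1378.0 < 15000, so use break Q=15000: TC = 24,460×$28.91 + (24,460/15000.0)×202 + (15000.0/2)×0.18×$28.91 = $746,496.49.
Lowest total cost among the candidates is at Q = 1366.5.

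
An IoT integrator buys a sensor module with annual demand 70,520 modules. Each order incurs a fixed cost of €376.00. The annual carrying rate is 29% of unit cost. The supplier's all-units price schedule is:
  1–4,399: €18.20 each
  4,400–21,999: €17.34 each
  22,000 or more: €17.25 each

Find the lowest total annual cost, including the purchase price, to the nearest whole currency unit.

TC* ≈ €1,239,906

Holding cost per unit per year at price C is H = 0.29·C.
For each price level, check whether its EOQ is feasible; otherwise the best quantity at that price is the breakpoint.
EOQ at €18.20 = 3169.8 (feasible in tier 1): TC = 70,520×€18.20 + (70,520/3169.8)×376 + (3169.8/2)×0.29×€18.20 = €1,300,194.15.
EOQ at €17.34 = 3247.4 < 4400, so use break Q=4400: TC = 70,520×€17.34 + (70,520/4400.0)×376 + (4400.0/2)×0.29×€17.34 = €1,239,905.97.
EOQ at €17.25 = 3255.9 < 22000, so use break Q=22000: TC = 70,520×€17.25 + (70,520/22000.0)×376 + (22000.0/2)×0.29×€17.25 = €1,272,702.75.
Lowest total cost among the candidates is at Q = 4400.0.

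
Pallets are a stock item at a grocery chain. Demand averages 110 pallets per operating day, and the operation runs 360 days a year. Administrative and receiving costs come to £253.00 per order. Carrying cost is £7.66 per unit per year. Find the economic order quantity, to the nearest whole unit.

Annual demand D = 110 × 360 = 39,600.
EOQ = √(2DS / H) = √(2 × 39,600 × 253 / 7.66).
= √(20,037,600 / 7.66) = √2,615,874.6736 ≈ 1617.367.

Q* ≈ 1,617 pallets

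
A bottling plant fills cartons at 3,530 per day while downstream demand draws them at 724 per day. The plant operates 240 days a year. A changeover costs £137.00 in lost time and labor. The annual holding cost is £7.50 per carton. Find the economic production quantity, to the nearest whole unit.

Q* ≈ 2,826 cartons

Annual demand D = 724 × 240 = 173,760.
Production build-up factor (1 − d/p) = 1 − 724/3,530 = 0.7949.
Q* = √(2DS / (H(1 − d/p))) = √(2 × 173,760 × 137 / (7.5 × 0.7949)).
= √(47,610,240 / 5.9618) ≈ 2825.941.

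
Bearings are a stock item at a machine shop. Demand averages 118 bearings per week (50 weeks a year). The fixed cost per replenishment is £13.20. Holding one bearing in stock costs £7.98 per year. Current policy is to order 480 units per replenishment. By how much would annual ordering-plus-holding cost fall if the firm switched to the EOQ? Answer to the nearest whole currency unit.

Extra cost ≈ £963 per year

Annual demand D = 118 × 50 = 5,900.
EOQ = √(2DS/H) = √(2 × 5,900 × 13.2 / 7.98) ≈ 139.71.
Cost at Q* = (D/Q*)S + (Q*/2)H = √(2DSH) ≈ £1,114.88.
Cost at Q = 480: (5,900/480)×13.2 + (480/2)×7.98 = £162.25 + £1,915.20 = £2,077.45.
Excess = £2,077.45 − £1,114.88 = £962.57.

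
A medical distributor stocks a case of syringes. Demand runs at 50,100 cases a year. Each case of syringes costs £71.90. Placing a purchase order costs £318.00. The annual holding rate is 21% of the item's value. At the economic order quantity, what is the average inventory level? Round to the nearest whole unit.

Average inventory ≈ 726 cases

Holding cost H = 0.21 × £71.90 = £15.0990 per unit per year.
Q* = √(2DS/H) = √(2 × 50,100 × 318 / 15.099) ≈ 1452.69.
Average inventory = Q*/2 ≈ 1452.69 / 2 = 726.346.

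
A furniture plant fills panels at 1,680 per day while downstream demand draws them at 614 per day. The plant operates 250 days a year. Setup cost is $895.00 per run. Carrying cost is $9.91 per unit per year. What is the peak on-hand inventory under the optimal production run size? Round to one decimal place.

I_max ≈ 4,194.4 panels

Annual demand D = 614 × 250 = 153,500.
Production build-up factor (1 − d/p) = 1 − 614/1,680 = 0.6345.
Q* = √(2DS / (H(1 − d/p))) = √(2 × 153,500 × 895 / (9.91 × 0.6345)).
= √(274,765,000 / 6.2881) ≈ 6610.281.
Maximum inventory = Q*(1 − d/p) = 6610.281 × 0.6345 ≈ 4194.381.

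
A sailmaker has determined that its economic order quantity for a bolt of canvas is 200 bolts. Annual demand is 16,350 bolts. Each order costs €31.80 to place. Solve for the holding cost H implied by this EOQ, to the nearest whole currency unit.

H ≈ €26

Invert the EOQ relation Q*² = 2DS/H.
From Q* = √(2DS/H): H = 2DS / Q*² = 2 × 16,350 × 31.8 / 200² = 25.9965.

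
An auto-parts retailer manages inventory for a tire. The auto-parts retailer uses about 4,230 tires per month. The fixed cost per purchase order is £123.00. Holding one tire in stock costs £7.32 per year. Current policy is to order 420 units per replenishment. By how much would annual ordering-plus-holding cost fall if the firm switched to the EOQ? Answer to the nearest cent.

Extra cost ≈ £6,842.06 per year

Annual demand D = 4,230 × 12 = 50,760.
EOQ = √(2DS/H) = √(2 × 50,760 × 123 / 7.32) ≈ 1306.09.
Cost at Q* = (D/Q*)S + (Q*/2)H = √(2DSH) ≈ £9,560.57.
Cost at Q = 420: (50,760/420)×123 + (420/2)×7.32 = £14,865.43 + £1,537.20 = £16,402.63.
Excess = £16,402.63 − £9,560.57 = £6,842.06.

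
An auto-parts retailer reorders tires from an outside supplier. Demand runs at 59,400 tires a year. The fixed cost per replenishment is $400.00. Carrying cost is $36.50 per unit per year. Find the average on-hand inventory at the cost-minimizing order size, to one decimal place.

The optimal lot size = √(2DS/H) = √(2 × 59,400 × 400 / 36.5) ≈ 1141.02.
Average inventory = Q*/2 ≈ 1141.02 / 2 = 570.508.

Average inventory ≈ 570.5 tires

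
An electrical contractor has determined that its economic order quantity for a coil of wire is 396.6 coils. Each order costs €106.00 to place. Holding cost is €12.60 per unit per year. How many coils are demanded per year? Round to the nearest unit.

The basic EOQ model gives Q* = √(2DS/H); rearrange for the unknown.
From Q* = √(2DS/H): D = Q*²H / (2S) = 396.6² × 12.6 / (2 × 106) = 9348.461.

D ≈ 9,348 coils per year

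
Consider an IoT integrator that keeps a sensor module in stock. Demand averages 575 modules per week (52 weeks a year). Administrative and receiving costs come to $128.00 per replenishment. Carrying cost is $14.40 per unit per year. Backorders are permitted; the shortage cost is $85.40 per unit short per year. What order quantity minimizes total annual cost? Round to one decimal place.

Annual demand D = 575 × 52 = 29,900.
With planned backorders, Q* = √(2DS/H) · √((H+B)/B).
√(2DS/H) = √(2 × 29,900 × 128 / 14.4) = 729.079.
√((H+B)/B) = √((14.4+85.4)/85.4) = 1.0810.
Q* ≈ 788.153.

Q* ≈ 788.2 modules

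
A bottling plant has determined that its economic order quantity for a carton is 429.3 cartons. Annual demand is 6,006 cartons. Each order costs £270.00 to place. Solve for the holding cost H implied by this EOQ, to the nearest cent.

Squaring Q* = √(2DS/H) gives Q*² = 2DS/H.
From Q* = √(2DS/H): H = 2DS / Q*² = 2 × 6,006 × 270 / 429.3² = 17.5978.

H ≈ £17.60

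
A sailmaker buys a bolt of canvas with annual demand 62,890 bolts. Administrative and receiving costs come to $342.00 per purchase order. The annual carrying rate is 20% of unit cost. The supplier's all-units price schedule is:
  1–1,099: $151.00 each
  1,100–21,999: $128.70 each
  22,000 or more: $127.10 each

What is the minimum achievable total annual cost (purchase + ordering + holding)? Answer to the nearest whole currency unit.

TC* ≈ $8,127,218

Holding cost per unit per year at price C is H = 0.20·C.
Evaluate total cost at each tier's feasible EOQ or, if the EOQ is below the tier, at the tier's minimum quantity.
Tier 1 ($151.00): EOQ = 1193.5 exceeds tier's upper bound 1099, so this tier is dominated.
EOQ at $128.70 = 1292.8 (feasible in tier 2): TC = 62,890×$128.70 + (62,890/1292.8)×342 + (1292.8/2)×0.20×$128.70 = $8,127,218.39.
EOQ at $127.10 = 1300.9 < 22000, so use break Q=22000: TC = 62,890×$127.10 + (62,890/22000.0)×342 + (22000.0/2)×0.20×$127.10 = $8,273,916.65.
Lowest total cost among the candidates is at Q = 1292.8.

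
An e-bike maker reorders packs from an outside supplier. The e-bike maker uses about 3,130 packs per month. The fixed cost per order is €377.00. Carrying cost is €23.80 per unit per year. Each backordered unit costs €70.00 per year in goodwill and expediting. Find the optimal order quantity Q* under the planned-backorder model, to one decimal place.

Annual demand D = 3,130 × 12 = 37,560.
With planned backorders, Q* = √(2DS/H) · √((H+B)/B).
√(2DS/H) = √(2 × 37,560 × 377 / 23.8) = 1090.837.
√((H+B)/B) = √((23.8+70)/70) = 1.1576.
Q* ≈ 1262.735.

Q* ≈ 1,262.7 packs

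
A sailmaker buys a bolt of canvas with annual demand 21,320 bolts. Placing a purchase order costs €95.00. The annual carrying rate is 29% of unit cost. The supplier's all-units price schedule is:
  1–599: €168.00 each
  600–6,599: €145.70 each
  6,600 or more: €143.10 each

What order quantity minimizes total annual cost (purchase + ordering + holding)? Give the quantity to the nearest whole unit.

Holding cost per unit per year at price C is H = 0.29·C.
Evaluate total cost at each tier's feasible EOQ or, if the EOQ is below the tier, at the tier's minimum quantity.
EOQ at €168.00 = 288.3 (feasible in tier 1): TC = 21,320×€168.00 + (21,320/288.3)×95 + (288.3/2)×0.29×€168.00 = €3,595,808.31.
EOQ at €145.70 = 309.6 < 600, so use break Q=600: TC = 21,320×€145.70 + (21,320/600.0)×95 + (600.0/2)×0.29×€145.70 = €3,122,375.57.
EOQ at €143.10 = 312.4 < 6600, so use break Q=6600: TC = 21,320×€143.10 + (21,320/6600.0)×95 + (6600.0/2)×0.29×€143.10 = €3,188,145.58.
Lowest total cost is €3,122,375.57 at Q = 600.0.

Q* ≈ 600 bolts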